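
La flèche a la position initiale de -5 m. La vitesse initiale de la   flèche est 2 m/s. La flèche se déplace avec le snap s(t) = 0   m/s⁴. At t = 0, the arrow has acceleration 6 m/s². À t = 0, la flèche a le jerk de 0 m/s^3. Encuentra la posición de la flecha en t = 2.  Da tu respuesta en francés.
Pour résoudre ceci, nous devons prendre 4 primitives de notre équation du snap s(t) = 0. En intégrant le snap et en utilisant la condition initiale j(0) = 0, nous obtenons j(t) = 0. L'intégrale du jerk est l'accélération. En utilisant a(0) = 6, nous obtenons a(t) = 6. L'intégrale de l'accélération, avec v(0) = 2, donne la vitesse: v(t) = 6·t + 2. La primitive de la vitesse est la position. En utilisant x(0) = -5, nous obtenons x(t) = 3·t^2 + 2·t - 5. De l'équation de la position x(t) = 3·t^2 + 2·t - 5, nous substituons t = 2 pour obtenir x = 11.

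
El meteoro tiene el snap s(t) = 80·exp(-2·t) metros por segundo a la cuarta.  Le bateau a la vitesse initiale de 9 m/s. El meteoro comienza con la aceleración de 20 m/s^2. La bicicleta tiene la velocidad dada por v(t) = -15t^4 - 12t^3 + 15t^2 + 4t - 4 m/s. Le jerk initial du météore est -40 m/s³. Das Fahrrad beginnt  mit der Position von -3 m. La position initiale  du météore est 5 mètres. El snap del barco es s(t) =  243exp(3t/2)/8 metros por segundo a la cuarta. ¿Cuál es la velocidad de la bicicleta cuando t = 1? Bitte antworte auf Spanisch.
Tenemos la velocidad v(t) = -15·t^4 - 12·t^3 + 15·t^2 + 4·t - 4. Sustituyendo t = 1: v(1) = -12.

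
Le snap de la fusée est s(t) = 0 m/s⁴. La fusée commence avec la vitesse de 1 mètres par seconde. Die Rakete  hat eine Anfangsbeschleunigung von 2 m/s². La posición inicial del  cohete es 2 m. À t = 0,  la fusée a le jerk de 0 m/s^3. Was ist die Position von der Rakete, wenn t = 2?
Um dies zu lösen, müssen wir 4 Stammfunktionen unserer Gleichung für den Snap s(t) = 0 finden. Durch Integration von dem Snap und Verwendung der Anfangsbedingung j(0) = 0, erhalten wir j(t) = 0. Die Stammfunktion von dem Ruck ist die Beschleunigung. Mit a(0) = 2 erhalten wir a(t) = 2. Das Integral von der Beschleunigung, mit v(0) = 1, ergibt die Geschwindigkeit: v(t) = 2·t + 1. Durch Integration von der Geschwindigkeit und Verwendung der Anfangsbedingung x(0) = 2, erhalten wir x(t) = t^2 + t + 2. Aus der Gleichung für die Position x(t) = t^2 + t + 2, setzen wir t = 2 ein und erhalten x = 8.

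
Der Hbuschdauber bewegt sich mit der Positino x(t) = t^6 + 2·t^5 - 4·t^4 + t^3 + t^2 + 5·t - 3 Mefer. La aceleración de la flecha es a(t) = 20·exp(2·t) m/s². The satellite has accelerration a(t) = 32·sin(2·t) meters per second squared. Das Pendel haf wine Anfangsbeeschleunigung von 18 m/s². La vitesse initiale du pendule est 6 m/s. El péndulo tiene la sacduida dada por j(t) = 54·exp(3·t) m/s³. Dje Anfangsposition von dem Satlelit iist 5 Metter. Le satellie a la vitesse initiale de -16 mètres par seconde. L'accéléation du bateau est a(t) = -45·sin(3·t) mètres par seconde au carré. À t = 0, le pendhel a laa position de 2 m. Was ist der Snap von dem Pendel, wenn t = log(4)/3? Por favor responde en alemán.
Ausgehend von dem Ruck j(t) = 54·exp(3·t), nehmen wir 1 Ableitung. Durch Ableiten von dem Ruck erhalten wir den Snap: s(t) = 162·exp(3·t). Aus der Gleichung für den Snap s(t) = 162·exp(3·t), setzen wir t = log(4)/3 ein und erhalten s = 648.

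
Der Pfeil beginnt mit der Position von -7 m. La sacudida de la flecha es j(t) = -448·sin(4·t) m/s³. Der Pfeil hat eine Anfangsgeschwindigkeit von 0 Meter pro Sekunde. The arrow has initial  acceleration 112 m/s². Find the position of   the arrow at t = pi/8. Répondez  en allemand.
Wir müssen die Stammfunktion unserer Gleichung für den Ruck j(t) = -448·sin(4·t) 3-mal finden. Das Integral von dem Ruck ist die Beschleunigung. Mit a(0) = 112 erhalten wir a(t) = 112·cos(4·t). Mit ∫a(t)dt und Anwendung von v(0) = 0, finden wir v(t) = 28·sin(4·t). Mit ∫v(t)dt und Anwendung von x(0) = -7, finden wir x(t) = -7·cos(4·t). Mit x(t) = -7·cos(4·t) und Einsetzen von t = pi/8, finden wir x = 0.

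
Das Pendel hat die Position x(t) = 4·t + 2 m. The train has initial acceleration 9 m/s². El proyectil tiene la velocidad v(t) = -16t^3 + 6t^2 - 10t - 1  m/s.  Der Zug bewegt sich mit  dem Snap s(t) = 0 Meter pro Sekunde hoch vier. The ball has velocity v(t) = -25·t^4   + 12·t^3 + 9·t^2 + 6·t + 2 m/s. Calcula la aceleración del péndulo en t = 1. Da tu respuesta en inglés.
To solve this, we need to take 2 derivatives of our position equation x(t) = 4·t + 2. The derivative of position gives velocity: v(t) = 4. The derivative of velocity gives acceleration: a(t) = 0. From the given acceleration equation a(t) = 0, we substitute t = 1 to get a = 0.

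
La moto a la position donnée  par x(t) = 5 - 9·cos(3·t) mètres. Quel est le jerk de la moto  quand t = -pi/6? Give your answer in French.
En partant de la position x(t) = 5 - 9·cos(3·t), nous prenons 3 dérivées. La dérivée de la position donne la vitesse: v(t) = 27·sin(3·t). La dérivée de la vitesse donne l'accélération: a(t) = 81·cos(3·t). En prenant d/dt de a(t), nous trouvons j(t) = -243·sin(3·t). Nous avons le jerk j(t) = -243·sin(3·t). En substituant t = -pi/6: j(-pi/6) = 243.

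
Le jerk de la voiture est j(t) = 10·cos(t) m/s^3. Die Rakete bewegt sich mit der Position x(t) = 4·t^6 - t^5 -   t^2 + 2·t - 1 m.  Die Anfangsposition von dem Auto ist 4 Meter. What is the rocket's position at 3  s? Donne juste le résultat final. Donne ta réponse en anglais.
The answer is 2669.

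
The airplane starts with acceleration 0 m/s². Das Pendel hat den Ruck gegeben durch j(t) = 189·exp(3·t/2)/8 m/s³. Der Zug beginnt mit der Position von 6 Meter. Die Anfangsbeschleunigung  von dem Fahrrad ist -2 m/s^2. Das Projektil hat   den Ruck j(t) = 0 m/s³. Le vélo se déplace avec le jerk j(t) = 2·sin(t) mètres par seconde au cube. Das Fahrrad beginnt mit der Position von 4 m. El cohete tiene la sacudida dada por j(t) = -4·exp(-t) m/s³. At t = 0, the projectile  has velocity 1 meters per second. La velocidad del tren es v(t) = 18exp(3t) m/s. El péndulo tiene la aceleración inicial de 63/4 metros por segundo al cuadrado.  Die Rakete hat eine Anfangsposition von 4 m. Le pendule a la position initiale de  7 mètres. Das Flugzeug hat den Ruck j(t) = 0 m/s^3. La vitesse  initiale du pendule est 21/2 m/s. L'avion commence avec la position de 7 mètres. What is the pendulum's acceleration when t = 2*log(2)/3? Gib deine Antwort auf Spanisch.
Partiendo de la sacudida j(t) = 189·exp(3·t/2)/8, tomamos 1 integral. Tomando ∫j(t)dt y aplicando a(0) = 63/4, encontramos a(t) = 63·exp(3·t/2)/4. Tenemos la aceleración a(t) = 63·exp(3·t/2)/4. Sustituyendo t = 2*log(2)/3: a(2*log(2)/3) = 63/2.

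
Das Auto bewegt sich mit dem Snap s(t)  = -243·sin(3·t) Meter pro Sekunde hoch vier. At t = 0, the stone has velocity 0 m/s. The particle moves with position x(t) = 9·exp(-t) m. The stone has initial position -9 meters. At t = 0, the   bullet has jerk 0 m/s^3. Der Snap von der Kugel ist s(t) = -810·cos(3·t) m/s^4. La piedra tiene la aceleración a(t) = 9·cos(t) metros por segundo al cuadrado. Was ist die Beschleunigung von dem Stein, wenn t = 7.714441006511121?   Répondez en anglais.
We have acceleration a(t) = 9·cos(t). Substituting t = 7.714441006511121: a(7.714441006511121) = 1.25179399712541.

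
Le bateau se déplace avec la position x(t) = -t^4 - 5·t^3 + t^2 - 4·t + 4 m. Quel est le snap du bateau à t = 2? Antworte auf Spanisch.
Debemos derivar nuestra ecuación de la posición x(t) = -t^4 - 5·t^3 + t^2 - 4·t + 4 4 veces. La derivada de la posición da la velocidad: v(t) = -4·t^3 - 15·t^2 + 2·t - 4. Derivando la velocidad, obtenemos la aceleración: a(t) = -12·t^2 - 30·t + 2. Derivando la aceleración, obtenemos la sacudida: j(t) = -24·t - 30. La derivada de la sacudida da el snap: s(t) = -24. De la ecuación del snap s(t) = -24, sustituimos t = 2 para obtener s = -24.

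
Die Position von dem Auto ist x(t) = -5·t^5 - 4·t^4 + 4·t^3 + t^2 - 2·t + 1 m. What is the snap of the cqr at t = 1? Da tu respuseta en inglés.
To solve this, we need to take 4 derivatives of our position equation x(t) = -5·t^5 - 4·t^4 + 4·t^3 + t^2 - 2·t + 1. Taking d/dt of x(t), we find v(t) = -25·t^4 - 16·t^3 + 12·t^2 + 2·t - 2. The derivative of velocity gives acceleration: a(t) = -100·t^3 - 48·t^2 + 24·t + 2. Differentiating acceleration, we get jerk: j(t) = -300·t^2 - 96·t + 24. Differentiating jerk, we get snap: s(t) = -600·t - 96. We have snap s(t) = -600·t - 96. Substituting t = 1: s(1) = -696.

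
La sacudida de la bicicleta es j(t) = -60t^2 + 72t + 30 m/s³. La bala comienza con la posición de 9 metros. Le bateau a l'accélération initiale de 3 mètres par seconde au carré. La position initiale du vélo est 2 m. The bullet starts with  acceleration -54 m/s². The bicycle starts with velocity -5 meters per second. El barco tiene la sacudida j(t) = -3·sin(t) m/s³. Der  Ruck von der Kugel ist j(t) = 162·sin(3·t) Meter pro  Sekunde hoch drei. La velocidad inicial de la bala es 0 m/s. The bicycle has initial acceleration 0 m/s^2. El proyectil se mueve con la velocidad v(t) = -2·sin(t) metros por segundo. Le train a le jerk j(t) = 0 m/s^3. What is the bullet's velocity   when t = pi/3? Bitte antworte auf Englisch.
We must find the integral of our jerk equation j(t) = 162·sin(3·t) 2 times. Finding the integral of j(t) and using a(0) = -54: a(t) = -54·cos(3·t). The integral of acceleration is velocity. Using v(0) = 0, we get v(t) = -18·sin(3·t). From the given velocity equation v(t) = -18·sin(3·t), we substitute t = pi/3 to get v = 0.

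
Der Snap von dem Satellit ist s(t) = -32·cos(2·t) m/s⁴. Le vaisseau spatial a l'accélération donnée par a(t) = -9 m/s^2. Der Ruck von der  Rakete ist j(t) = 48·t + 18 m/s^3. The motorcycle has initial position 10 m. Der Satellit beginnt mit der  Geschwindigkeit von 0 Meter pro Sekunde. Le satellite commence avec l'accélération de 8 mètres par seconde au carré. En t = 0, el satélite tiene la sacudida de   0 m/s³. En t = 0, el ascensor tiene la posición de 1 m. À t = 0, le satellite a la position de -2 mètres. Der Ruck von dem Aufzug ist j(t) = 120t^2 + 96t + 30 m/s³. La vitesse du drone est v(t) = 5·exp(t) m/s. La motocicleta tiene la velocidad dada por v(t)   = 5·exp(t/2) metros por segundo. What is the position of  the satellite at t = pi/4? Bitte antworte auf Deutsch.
Ausgehend von dem Snap s(t) = -32·cos(2·t), nehmen wir 4 Integrale. Die Stammfunktion von dem Snap ist der Ruck. Mit j(0) = 0 erhalten wir j(t) = -16·sin(2·t). Die Stammfunktion von dem Ruck ist die Beschleunigung. Mit a(0) = 8 erhalten wir a(t) = 8·cos(2·t). Die Stammfunktion von der Beschleunigung, mit v(0) = 0, ergibt die Geschwindigkeit: v(t) = 4·sin(2·t). Das Integral von der Geschwindigkeit, mit x(0) = -2, ergibt die Position: x(t) = -2·cos(2·t). Aus der Gleichung für die Position x(t) = -2·cos(2·t), setzen wir t = pi/4 ein und erhalten x = 0.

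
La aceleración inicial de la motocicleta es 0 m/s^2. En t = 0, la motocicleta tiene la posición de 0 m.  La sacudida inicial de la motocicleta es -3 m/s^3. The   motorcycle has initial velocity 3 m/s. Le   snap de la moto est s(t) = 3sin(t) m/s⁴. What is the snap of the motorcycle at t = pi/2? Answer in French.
Nous avons le snap s(t) = 3·sin(t). En substituant t = pi/2: s(pi/2) = 3.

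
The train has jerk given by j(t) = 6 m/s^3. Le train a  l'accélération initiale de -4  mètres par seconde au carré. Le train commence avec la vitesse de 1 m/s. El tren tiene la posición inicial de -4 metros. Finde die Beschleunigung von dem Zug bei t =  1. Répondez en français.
Nous devons trouver la primitive de notre équation du jerk j(t) = 6 1 fois. En intégrant le jerk et en utilisant la condition initiale a(0) = -4, nous obtenons a(t) = 6·t - 4. En utilisant a(t) = 6·t - 4 et en substituant t = 1, nous trouvons a = 2.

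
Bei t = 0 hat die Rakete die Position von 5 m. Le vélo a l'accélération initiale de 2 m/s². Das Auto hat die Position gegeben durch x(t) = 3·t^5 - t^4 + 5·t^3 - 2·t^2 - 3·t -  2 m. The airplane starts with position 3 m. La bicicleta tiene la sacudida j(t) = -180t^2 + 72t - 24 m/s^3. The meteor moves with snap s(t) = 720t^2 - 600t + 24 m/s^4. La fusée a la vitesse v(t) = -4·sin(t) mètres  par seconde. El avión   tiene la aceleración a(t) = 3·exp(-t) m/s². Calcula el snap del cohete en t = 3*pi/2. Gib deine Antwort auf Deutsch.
Ausgehend von der Geschwindigkeit v(t) = -4·sin(t), nehmen wir 3 Ableitungen. Durch Ableiten von der Geschwindigkeit erhalten wir die Beschleunigung: a(t) = -4·cos(t). Die Ableitung von der Beschleunigung ergibt den Ruck: j(t) = 4·sin(t). Die Ableitung von dem Ruck ergibt den Snap: s(t) = 4·cos(t). Wir haben den Snap s(t) = 4·cos(t). Durch Einsetzen von t = 3*pi/2: s(3*pi/2) = 0.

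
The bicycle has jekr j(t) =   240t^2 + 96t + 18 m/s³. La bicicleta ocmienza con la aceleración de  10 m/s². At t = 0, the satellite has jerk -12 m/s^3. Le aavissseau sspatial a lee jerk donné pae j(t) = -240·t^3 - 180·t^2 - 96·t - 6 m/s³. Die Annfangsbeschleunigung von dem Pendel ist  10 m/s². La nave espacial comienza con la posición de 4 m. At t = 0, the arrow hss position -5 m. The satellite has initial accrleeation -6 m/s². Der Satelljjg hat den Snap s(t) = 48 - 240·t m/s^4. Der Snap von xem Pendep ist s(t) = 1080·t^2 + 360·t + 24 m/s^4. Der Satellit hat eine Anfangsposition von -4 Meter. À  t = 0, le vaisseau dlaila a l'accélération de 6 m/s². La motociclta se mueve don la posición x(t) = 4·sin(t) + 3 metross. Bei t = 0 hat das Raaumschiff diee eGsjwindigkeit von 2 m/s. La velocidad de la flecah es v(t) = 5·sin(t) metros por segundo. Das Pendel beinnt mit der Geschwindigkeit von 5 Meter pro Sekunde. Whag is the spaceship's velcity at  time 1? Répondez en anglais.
To find the answer, we compute 2 antiderivatives of j(t) = -240·t^3 - 180·t^2 - 96·t - 6. Integrating jerk and using the initial condition a(0) = 6, we get a(t) = -60·t^4 - 60·t^3 - 48·t^2 - 6·t + 6. Taking ∫a(t)dt and applying v(0) = 2, we find v(t) = -12·t^5 - 15·t^4 - 16·t^3 - 3·t^2 + 6·t + 2. From the given velocity equation v(t) = -12·t^5 - 15·t^4 - 16·t^3 - 3·t^2 + 6·t + 2, we substitute t = 1 to get v = -38.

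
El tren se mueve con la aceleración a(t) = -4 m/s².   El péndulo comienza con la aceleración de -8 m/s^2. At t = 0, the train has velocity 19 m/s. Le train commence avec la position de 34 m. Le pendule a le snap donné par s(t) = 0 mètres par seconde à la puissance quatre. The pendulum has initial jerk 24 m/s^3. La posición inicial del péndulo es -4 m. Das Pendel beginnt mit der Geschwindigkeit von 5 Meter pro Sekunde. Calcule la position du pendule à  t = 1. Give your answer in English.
To solve this, we need to take 4 integrals of our snap equation s(t) = 0. Integrating snap and using the initial condition j(0) = 24, we get j(t) = 24. Integrating jerk and using the initial condition a(0) = -8, we get a(t) = 24·t - 8. The antiderivative of acceleration is velocity. Using v(0) = 5, we get v(t) = 12·t^2 - 8·t + 5. Integrating velocity and using the initial condition x(0) = -4, we get x(t) = 4·t^3 - 4·t^2 + 5·t - 4. Using x(t) = 4·t^3 - 4·t^2 + 5·t - 4 and substituting t = 1, we find x = 1.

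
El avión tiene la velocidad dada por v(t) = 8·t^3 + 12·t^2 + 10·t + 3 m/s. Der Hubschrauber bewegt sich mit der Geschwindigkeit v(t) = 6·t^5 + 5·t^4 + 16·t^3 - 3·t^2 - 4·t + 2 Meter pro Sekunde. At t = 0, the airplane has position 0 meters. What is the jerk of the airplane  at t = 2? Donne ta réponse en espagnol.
Debemos derivar nuestra ecuación de la velocidad v(t) = 8·t^3 + 12·t^2 + 10·t + 3 2 veces. La derivada de la velocidad da la aceleración: a(t) = 24·t^2 + 24·t + 10. La derivada de la aceleración da la sacudida: j(t) = 48·t + 24. Tenemos la sacudida j(t) = 48·t + 24. Sustituyendo t = 2: j(2) = 120.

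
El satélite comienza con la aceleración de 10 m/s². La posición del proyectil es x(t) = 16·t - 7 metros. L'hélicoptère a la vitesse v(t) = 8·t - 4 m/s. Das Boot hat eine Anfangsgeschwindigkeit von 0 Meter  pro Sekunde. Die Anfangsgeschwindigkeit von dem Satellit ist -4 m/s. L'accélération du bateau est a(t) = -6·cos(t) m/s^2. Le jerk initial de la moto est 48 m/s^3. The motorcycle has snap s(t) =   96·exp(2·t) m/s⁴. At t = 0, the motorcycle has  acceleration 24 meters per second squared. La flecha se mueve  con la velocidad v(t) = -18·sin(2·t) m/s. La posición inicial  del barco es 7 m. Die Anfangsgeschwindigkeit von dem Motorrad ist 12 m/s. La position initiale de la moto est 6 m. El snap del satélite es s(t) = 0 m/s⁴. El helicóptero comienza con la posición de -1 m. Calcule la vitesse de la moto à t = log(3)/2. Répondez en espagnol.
Para resolver esto, necesitamos tomar 3 integrales de nuestra ecuación del snap s(t) = 96·exp(2·t). La integral del snap es la sacudida. Usando j(0) = 48, obtenemos j(t) = 48·exp(2·t). Integrando la sacudida y usando la condición inicial a(0) = 24, obtenemos a(t) = 24·exp(2·t). La antiderivada de la aceleración, con v(0) = 12, da la velocidad: v(t) = 12·exp(2·t). Tenemos la velocidad v(t) = 12·exp(2·t). Sustituyendo t = log(3)/2: v(log(3)/2) = 36.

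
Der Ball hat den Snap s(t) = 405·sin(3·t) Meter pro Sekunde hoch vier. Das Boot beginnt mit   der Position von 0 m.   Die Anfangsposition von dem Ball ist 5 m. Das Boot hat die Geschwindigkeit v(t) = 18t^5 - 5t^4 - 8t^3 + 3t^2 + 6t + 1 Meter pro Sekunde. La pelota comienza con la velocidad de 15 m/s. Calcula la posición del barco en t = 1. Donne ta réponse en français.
Nous devons trouver l'intégrale de notre équation de la vitesse v(t) = 18·t^5 - 5·t^4 - 8·t^3 + 3·t^2 + 6·t + 1 1 fois. En prenant ∫v(t)dt et en appliquant x(0) = 0, nous trouvons x(t) = 3·t^6 - t^5 - 2·t^4 + t^3 + 3·t^2 + t. De l'équation de la position x(t) = 3·t^6 - t^5 - 2·t^4 + t^3 + 3·t^2 + t, nous substituons t = 1 pour obtenir x = 5.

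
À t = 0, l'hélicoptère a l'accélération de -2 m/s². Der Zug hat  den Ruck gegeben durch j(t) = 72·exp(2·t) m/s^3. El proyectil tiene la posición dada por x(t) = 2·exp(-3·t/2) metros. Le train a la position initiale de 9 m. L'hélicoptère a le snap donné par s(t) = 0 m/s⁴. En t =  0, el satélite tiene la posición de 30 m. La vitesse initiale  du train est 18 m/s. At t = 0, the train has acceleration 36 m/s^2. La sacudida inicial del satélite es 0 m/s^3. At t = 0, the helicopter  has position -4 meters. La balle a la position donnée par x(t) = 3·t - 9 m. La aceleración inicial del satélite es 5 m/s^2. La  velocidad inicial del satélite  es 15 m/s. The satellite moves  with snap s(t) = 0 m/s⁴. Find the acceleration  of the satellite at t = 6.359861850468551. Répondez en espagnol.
Debemos encontrar la integral de nuestra ecuación del snap s(t) = 0 2 veces. La antiderivada del snap, con j(0) = 0, da la sacudida: j(t) = 0. La integral de la sacudida es la aceleración. Usando a(0) = 5, obtenemos a(t) = 5. Usando a(t) = 5 y sustituyendo t = 6.359861850468551, encontramos a = 5.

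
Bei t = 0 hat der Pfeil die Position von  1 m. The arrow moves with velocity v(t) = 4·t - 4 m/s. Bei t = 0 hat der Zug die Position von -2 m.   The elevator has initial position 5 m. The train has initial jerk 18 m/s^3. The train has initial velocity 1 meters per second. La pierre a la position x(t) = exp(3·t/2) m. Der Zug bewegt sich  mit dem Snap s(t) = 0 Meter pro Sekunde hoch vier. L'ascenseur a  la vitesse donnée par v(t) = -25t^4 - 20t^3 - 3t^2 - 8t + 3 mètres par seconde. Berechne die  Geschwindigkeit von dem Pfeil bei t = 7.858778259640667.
Aus der Gleichung für die Geschwindigkeit v(t) = 4·t - 4, setzen wir t = 7.858778259640667 ein und erhalten v = 27.4351130385627.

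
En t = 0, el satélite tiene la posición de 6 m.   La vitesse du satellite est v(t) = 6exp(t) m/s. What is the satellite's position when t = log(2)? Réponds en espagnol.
Partiendo de la velocidad v(t) = 6·exp(t), tomamos 1 antiderivada. La integral de la velocidad, con x(0) = 6, da la posición: x(t) = 6·exp(t). De la ecuación de la posición x(t) = 6·exp(t), sustituimos t = log(2) para obtener x = 12.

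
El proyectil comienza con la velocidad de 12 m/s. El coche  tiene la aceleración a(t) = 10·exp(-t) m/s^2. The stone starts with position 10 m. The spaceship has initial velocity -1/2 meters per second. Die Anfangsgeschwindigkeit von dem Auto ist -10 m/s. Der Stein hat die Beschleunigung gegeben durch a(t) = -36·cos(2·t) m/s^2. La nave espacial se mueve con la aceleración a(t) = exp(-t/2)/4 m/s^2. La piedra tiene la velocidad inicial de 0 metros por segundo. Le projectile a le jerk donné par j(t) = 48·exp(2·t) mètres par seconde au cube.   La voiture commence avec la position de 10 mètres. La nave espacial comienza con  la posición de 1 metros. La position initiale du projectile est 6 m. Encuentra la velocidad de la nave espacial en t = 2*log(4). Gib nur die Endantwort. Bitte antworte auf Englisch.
At t = 2*log(4), v = -1/8.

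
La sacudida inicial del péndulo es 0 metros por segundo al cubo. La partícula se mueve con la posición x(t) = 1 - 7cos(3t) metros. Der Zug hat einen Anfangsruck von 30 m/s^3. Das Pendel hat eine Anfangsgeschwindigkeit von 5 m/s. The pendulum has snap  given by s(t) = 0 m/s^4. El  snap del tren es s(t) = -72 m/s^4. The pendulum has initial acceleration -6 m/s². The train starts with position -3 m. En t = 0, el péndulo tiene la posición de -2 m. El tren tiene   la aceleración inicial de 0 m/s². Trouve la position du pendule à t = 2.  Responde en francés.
En partant du snap s(t) = 0, nous prenons 4 intégrales. L'intégrale du snap est le jerk. En utilisant j(0) = 0, nous obtenons j(t) = 0. La primitive du jerk est l'accélération. En utilisant a(0) = -6, nous obtenons a(t) = -6. En prenant ∫a(t)dt et en appliquant v(0) = 5, nous trouvons v(t) = 5 - 6·t. En prenant ∫v(t)dt et en appliquant x(0) = -2, nous trouvons x(t) = -3·t^2 + 5·t - 2. Nous avons la position x(t) = -3·t^2 + 5·t - 2. En substituant t = 2: x(2) = -4.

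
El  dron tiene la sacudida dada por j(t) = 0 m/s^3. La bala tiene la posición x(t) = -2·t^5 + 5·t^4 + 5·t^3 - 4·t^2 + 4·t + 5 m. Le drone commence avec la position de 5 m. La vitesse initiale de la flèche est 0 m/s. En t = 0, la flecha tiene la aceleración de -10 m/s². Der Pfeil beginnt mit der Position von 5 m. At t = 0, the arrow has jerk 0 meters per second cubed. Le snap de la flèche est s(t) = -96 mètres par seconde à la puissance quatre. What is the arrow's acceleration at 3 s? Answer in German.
Ausgehend von dem Snap s(t) = -96, nehmen wir 2 Integrale. Durch Integration von dem Snap und Verwendung der Anfangsbedingung j(0) = 0, erhalten wir j(t) = -96·t. Das Integral von dem Ruck ist die Beschleunigung. Mit a(0) = -10 erhalten wir a(t) = -48·t^2 - 10. Mit a(t) = -48·t^2 - 10 und Einsetzen von t = 3, finden wir a = -442.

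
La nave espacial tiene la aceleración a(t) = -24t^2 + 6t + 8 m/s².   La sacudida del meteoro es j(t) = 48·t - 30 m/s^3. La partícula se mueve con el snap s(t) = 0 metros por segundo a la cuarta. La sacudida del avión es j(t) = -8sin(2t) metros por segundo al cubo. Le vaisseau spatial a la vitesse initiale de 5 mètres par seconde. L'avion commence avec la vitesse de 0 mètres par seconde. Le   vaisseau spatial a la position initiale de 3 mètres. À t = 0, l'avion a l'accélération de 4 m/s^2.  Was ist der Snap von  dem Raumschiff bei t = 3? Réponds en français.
Nous devons dériver notre équation de l'accélération a(t) = -24·t^2 + 6·t + 8 2 fois. La dérivée de l'accélération donne le jerk: j(t) = 6 - 48·t. En prenant d/dt de j(t), nous trouvons s(t) = -48. En utilisant s(t) = -48 et en substituant t = 3, nous trouvons s = -48.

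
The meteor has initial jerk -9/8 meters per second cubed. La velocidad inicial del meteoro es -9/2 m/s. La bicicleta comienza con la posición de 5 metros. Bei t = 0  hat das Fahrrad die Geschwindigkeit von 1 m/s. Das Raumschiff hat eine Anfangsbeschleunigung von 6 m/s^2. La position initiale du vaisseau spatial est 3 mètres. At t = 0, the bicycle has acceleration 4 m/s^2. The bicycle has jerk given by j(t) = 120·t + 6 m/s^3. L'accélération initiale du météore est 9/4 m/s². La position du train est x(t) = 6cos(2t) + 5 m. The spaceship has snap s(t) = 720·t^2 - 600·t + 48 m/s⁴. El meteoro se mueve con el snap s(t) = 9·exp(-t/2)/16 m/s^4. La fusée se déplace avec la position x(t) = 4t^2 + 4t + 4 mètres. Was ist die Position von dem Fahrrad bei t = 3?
Wir müssen unsere Gleichung für den Ruck j(t) = 120·t + 6 3-mal integrieren. Mit ∫j(t)dt und Anwendung von a(0) = 4, finden wir a(t) = 60·t^2 + 6·t + 4. Das Integral von der Beschleunigung ist die Geschwindigkeit. Mit v(0) = 1 erhalten wir v(t) = 20·t^3 + 3·t^2 + 4·t + 1. Mit ∫v(t)dt und Anwendung von x(0) = 5, finden wir x(t) = 5·t^4 + t^3 + 2·t^2 + t + 5. Mit x(t) = 5·t^4 + t^3 + 2·t^2 + t + 5 und Einsetzen von t = 3, finden wir x = 458.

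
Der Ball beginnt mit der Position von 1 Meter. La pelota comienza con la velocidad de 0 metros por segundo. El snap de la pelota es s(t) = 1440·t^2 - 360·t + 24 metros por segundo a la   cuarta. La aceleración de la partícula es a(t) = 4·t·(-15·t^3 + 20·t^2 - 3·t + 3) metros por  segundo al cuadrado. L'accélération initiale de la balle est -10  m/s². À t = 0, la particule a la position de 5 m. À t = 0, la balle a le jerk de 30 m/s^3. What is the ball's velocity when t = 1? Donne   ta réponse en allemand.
Ausgehend von dem Snap s(t) = 1440·t^2 - 360·t + 24, nehmen wir 3 Stammfunktionen. Mit ∫s(t)dt und Anwendung von j(0) = 30, finden wir j(t) = 480·t^3 - 180·t^2 + 24·t + 30. Die Stammfunktion von dem Ruck ist die Beschleunigung. Mit a(0) = -10 erhalten wir a(t) = 120·t^4 - 60·t^3 + 12·t^2 + 30·t - 10. Mit ∫a(t)dt und Anwendung von v(0) = 0, finden wir v(t) = t·(24·t^4 - 15·t^3 + 4·t^2 + 15·t - 10). Aus der Gleichung für die Geschwindigkeit v(t) = t·(24·t^4 - 15·t^3 + 4·t^2 + 15·t - 10), setzen wir t = 1 ein und erhalten v = 18.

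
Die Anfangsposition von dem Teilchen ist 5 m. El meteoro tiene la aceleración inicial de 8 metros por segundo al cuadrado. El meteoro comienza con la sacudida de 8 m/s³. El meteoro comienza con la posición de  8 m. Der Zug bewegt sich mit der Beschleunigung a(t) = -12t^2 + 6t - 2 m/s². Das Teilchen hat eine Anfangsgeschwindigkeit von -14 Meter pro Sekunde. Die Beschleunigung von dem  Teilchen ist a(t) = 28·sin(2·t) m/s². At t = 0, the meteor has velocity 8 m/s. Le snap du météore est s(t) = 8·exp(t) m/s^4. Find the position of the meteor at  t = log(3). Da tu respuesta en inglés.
We need to integrate our snap equation s(t) = 8·exp(t) 4 times. Integrating snap and using the initial condition j(0) = 8, we get j(t) = 8·exp(t). The antiderivative of jerk is acceleration. Using a(0) = 8, we get a(t) = 8·exp(t). Finding the integral of a(t) and using v(0) = 8: v(t) = 8·exp(t). Finding the integral of v(t) and using x(0) = 8: x(t) = 8·exp(t). We have position x(t) = 8·exp(t). Substituting t = log(3): x(log(3)) = 24.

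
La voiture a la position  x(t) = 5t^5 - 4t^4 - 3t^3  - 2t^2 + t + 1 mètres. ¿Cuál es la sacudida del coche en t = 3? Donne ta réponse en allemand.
Ausgehend von der Position x(t) = 5·t^5 - 4·t^4 - 3·t^3 - 2·t^2 + t + 1, nehmen wir 3 Ableitungen. Mit d/dt von x(t) finden wir v(t) = 25·t^4 - 16·t^3 - 9·t^2 - 4·t + 1. Die Ableitung von der Geschwindigkeit ergibt die Beschleunigung: a(t) = 100·t^3 - 48·t^2 - 18·t - 4. Die Ableitung von der Beschleunigung ergibt den Ruck: j(t) = 300·t^2 - 96·t - 18. Mit j(t) = 300·t^2 - 96·t - 18 und Einsetzen von t = 3, finden wir j = 2394.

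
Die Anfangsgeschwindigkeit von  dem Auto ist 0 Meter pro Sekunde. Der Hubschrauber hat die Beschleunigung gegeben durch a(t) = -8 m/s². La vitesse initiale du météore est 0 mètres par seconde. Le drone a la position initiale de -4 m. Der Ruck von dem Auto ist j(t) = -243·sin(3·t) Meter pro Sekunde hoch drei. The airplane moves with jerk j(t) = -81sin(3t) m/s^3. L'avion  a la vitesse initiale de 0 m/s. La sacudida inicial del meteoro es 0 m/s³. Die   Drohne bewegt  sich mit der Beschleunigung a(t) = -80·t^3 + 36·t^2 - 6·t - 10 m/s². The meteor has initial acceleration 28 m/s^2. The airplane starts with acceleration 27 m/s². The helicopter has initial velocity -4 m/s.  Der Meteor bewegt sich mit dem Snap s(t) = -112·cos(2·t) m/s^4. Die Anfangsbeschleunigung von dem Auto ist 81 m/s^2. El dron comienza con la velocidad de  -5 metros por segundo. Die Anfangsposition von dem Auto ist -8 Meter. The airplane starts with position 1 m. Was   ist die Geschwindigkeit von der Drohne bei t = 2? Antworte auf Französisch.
Nous devons trouver l'intégrale de notre équation de l'accélération a(t) = -80·t^3 + 36·t^2 - 6·t - 10 1 fois. En prenant ∫a(t)dt et en appliquant v(0) = -5, nous trouvons v(t) = -20·t^4 + 12·t^3 - 3·t^2 - 10·t - 5. De l'équation de la vitesse v(t) = -20·t^4 + 12·t^3 - 3·t^2 - 10·t - 5, nous substituons t = 2 pour obtenir v = -261.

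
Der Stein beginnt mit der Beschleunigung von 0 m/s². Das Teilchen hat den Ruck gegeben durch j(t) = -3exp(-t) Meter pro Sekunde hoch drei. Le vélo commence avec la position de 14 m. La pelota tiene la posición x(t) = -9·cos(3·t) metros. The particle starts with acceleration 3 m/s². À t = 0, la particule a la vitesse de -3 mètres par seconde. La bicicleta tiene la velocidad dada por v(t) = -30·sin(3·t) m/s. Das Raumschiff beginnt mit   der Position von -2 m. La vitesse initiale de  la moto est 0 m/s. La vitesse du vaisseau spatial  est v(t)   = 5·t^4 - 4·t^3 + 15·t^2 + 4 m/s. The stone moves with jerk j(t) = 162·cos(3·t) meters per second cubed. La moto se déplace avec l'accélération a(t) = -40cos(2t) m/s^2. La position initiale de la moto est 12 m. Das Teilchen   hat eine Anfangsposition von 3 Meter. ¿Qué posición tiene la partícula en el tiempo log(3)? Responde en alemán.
Wir müssen unsere Gleichung für den Ruck j(t) = -3·exp(-t) 3-mal integrieren. Durch Integration von dem Ruck und Verwendung der Anfangsbedingung a(0) = 3, erhalten wir a(t) = 3·exp(-t). Mit ∫a(t)dt und Anwendung von v(0) = -3, finden wir v(t) = -3·exp(-t). Das Integral von der Geschwindigkeit ist die Position. Mit x(0) = 3 erhalten wir x(t) = 3·exp(-t). Aus der Gleichung für die Position x(t) = 3·exp(-t), setzen wir t = log(3) ein und erhalten x = 1.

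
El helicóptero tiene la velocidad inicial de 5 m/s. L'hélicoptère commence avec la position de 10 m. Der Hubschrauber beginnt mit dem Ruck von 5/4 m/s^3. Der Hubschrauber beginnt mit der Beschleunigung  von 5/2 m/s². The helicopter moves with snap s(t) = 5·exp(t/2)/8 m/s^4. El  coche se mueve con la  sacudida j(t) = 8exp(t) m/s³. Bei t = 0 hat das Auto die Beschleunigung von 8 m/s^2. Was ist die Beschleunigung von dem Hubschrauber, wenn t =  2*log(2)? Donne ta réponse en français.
Pour résoudre ceci, nous devons prendre 2 intégrales de notre équation du snap s(t) = 5·exp(t/2)/8. En intégrant le snap et en utilisant la condition initiale j(0) = 5/4, nous obtenons j(t) = 5·exp(t/2)/4. L'intégrale du jerk est l'accélération. En utilisant a(0) = 5/2, nous obtenons a(t) = 5·exp(t/2)/2. De l'équation de l'accélération a(t) = 5·exp(t/2)/2, nous substituons t = 2*log(2) pour obtenir a = 5.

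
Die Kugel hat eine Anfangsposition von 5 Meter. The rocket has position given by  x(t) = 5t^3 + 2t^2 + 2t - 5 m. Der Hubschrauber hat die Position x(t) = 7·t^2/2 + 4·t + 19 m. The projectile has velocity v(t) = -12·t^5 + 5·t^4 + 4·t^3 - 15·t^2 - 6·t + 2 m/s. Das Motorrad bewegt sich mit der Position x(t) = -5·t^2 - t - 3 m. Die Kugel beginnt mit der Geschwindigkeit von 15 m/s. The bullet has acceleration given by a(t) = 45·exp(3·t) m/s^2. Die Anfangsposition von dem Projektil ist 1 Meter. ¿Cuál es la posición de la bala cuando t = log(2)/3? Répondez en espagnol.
Necesitamos integrar nuestra ecuación de la aceleración a(t) = 45·exp(3·t) 2 veces. Tomando ∫a(t)dt y aplicando v(0) = 15, encontramos v(t) = 15·exp(3·t). Integrando la velocidad y usando la condición inicial x(0) = 5, obtenemos x(t) = 5·exp(3·t). Usando x(t) = 5·exp(3·t) y sustituyendo t = log(2)/3, encontramos x = 10.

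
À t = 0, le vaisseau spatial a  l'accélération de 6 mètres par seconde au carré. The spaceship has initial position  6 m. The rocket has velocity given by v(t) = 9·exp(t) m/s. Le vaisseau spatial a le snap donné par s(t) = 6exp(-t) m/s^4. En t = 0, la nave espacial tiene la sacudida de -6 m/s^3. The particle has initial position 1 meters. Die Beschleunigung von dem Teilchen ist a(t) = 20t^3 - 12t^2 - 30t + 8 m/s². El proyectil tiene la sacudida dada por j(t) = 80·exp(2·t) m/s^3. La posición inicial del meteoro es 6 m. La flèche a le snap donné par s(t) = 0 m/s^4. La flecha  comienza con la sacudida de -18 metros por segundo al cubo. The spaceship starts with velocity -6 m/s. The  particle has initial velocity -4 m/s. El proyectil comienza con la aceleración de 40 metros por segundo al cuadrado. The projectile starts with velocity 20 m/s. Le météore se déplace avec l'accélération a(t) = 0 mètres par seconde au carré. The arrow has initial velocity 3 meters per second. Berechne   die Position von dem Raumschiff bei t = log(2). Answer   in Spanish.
Debemos encontrar la antiderivada de nuestra ecuación del snap s(t) = 6·exp(-t) 4 veces. Integrando el snap y usando la condición inicial j(0) = -6, obtenemos j(t) = -6·exp(-t). La integral de la sacudida es la aceleración. Usando a(0) = 6, obtenemos a(t) = 6·exp(-t). La integral de la aceleración, con v(0) = -6, da la velocidad: v(t) = -6·exp(-t). La integral de la velocidad es la posición. Usando x(0) = 6, obtenemos x(t) = 6·exp(-t). Usando x(t) = 6·exp(-t) y sustituyendo t = log(2), encontramos x = 3.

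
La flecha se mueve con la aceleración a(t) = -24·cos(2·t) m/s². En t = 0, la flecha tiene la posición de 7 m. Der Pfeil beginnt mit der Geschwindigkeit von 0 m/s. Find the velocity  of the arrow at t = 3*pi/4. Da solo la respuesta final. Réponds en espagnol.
v(3*pi/4) = 12.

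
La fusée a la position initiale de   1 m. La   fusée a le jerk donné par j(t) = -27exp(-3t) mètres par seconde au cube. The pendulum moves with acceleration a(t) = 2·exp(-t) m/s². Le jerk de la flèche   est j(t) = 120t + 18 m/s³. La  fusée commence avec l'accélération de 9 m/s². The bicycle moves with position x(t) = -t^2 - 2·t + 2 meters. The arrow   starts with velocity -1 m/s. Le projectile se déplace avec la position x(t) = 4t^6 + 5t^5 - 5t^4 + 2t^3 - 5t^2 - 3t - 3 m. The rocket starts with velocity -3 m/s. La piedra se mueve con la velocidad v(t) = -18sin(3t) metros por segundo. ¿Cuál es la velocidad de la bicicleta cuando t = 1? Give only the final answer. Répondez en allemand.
Die Geschwindigkeit bei t = 1 ist v = -4.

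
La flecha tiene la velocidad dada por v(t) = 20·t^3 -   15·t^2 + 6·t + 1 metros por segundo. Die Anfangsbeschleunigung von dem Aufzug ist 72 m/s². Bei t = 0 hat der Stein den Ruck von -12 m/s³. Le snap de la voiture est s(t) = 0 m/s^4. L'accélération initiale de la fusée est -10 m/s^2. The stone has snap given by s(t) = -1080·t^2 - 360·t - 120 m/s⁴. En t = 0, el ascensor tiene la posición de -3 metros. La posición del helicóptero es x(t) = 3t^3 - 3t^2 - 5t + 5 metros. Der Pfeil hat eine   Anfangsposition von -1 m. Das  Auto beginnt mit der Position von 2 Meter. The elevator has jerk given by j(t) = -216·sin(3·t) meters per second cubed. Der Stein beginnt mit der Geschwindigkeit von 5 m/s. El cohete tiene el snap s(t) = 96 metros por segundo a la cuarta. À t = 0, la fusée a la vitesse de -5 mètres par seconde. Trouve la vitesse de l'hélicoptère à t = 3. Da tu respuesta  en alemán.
Ausgehend von der Position x(t) = 3·t^3 - 3·t^2 - 5·t + 5, nehmen wir 1 Ableitung. Die Ableitung von der Position ergibt die Geschwindigkeit: v(t) = 9·t^2 - 6·t - 5. Wir haben die Geschwindigkeit v(t) = 9·t^2 - 6·t - 5. Durch Einsetzen von t = 3: v(3) = 58.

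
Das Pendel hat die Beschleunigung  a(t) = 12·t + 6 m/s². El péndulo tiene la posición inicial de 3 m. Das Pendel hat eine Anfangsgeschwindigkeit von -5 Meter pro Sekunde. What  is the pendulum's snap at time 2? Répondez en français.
Nous devons dériver notre équation de l'accélération a(t) = 12·t + 6 2 fois. La dérivée de l'accélération donne le jerk: j(t) = 12. En dérivant le jerk, nous obtenons le snap: s(t) = 0. Nous avons le snap s(t) = 0. En substituant t = 2: s(2) = 0.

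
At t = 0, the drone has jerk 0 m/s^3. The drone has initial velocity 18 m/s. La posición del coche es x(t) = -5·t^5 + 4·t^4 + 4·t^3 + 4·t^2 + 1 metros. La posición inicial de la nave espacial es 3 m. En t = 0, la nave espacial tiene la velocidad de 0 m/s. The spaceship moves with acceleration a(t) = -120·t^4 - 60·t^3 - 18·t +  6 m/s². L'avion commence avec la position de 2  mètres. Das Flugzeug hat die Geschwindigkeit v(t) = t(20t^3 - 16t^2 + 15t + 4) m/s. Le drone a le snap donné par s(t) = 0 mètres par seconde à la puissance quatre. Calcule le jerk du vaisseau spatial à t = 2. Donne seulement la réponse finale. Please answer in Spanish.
j(2) = -4578.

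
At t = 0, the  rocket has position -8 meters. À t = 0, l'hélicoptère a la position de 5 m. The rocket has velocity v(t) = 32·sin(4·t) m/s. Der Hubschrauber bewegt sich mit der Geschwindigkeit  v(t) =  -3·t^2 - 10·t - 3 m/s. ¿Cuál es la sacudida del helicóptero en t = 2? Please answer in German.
Wir müssen unsere Gleichung für die Geschwindigkeit v(t) = -3·t^2 - 10·t - 3 2-mal ableiten. Durch Ableiten von der Geschwindigkeit erhalten wir die Beschleunigung: a(t) = -6·t - 10. Durch Ableiten von der Beschleunigung erhalten wir den Ruck: j(t) = -6. Mit j(t) = -6 und Einsetzen von t = 2, finden wir j = -6.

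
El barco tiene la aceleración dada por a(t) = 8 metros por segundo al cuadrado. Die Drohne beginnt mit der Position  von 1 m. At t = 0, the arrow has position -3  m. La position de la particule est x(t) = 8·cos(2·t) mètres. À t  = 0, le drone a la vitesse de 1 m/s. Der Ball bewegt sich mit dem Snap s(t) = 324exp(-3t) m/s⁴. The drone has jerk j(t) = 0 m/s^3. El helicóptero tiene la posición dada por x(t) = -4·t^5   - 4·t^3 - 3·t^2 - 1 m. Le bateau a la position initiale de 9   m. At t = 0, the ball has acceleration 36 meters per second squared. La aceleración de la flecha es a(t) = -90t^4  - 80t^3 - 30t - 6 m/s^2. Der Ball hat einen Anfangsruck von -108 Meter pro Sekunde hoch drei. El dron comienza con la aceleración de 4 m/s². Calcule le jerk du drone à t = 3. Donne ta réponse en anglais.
Using j(t) = 0 and substituting t = 3, we find j = 0.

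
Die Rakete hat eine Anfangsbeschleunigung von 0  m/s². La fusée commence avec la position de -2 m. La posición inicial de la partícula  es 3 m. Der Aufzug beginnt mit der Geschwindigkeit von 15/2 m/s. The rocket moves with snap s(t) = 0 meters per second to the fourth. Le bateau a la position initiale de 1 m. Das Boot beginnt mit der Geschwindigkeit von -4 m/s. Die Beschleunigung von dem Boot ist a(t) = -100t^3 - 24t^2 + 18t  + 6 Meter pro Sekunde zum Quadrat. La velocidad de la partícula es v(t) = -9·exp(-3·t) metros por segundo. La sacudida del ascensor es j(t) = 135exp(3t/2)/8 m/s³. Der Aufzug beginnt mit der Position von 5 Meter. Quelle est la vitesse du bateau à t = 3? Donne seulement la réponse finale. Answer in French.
À t = 3, v = -2146.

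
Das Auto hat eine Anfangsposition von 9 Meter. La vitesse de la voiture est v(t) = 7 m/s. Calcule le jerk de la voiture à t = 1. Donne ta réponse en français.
En partant de la vitesse v(t) = 7, nous prenons 2 dérivées. En dérivant la vitesse, nous obtenons l'accélération: a(t) = 0. En prenant d/dt de a(t), nous trouvons j(t) = 0. De l'équation du jerk j(t) = 0, nous substituons t = 1 pour obtenir j = 0.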